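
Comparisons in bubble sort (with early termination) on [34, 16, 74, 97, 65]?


Algorithm: bubble sort (with early termination)
Input: [34, 16, 74, 97, 65]
Sorted: [16, 34, 65, 74, 97]

9


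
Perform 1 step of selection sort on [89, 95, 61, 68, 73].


Initial: [89, 95, 61, 68, 73]
Step 1: min=61 at 2
  Swap: [61, 95, 89, 68, 73]

After 1 step: [61, 95, 89, 68, 73]


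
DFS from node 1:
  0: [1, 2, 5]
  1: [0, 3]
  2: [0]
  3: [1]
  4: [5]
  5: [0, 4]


Visit 1, push [3, 0]
Visit 0, push [5, 2]
Visit 2, push []
Visit 5, push [4]
Visit 4, push []
Visit 3, push []

DFS order: [1, 0, 2, 5, 4, 3]


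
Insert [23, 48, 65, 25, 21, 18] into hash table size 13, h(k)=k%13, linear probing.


Insert 23: h=10 -> slot 10
Insert 48: h=9 -> slot 9
Insert 65: h=0 -> slot 0
Insert 25: h=12 -> slot 12
Insert 21: h=8 -> slot 8
Insert 18: h=5 -> slot 5

Table: [65, None, None, None, None, 18, None, None, 21, 48, 23, None, 25]


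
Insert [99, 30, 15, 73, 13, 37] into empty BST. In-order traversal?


Insert 99: root
Insert 30: L from 99
Insert 15: L from 99 -> L from 30
Insert 73: L from 99 -> R from 30
Insert 13: L from 99 -> L from 30 -> L from 15
Insert 37: L from 99 -> R from 30 -> L from 73

In-order: [13, 15, 30, 37, 73, 99]


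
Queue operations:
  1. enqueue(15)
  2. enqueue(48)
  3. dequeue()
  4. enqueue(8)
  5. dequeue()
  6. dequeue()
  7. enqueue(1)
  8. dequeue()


enqueue(15) -> [15]
enqueue(48) -> [15, 48]
dequeue()->15, [48]
enqueue(8) -> [48, 8]
dequeue()->48, [8]
dequeue()->8, []
enqueue(1) -> [1]
dequeue()->1, []

Final queue: []


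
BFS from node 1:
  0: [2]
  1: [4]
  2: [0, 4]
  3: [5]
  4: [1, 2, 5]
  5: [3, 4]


Visit 1, enqueue [4]
Visit 4, enqueue [2, 5]
Visit 2, enqueue [0]
Visit 5, enqueue [3]
Visit 0, enqueue []
Visit 3, enqueue []

BFS order: [1, 4, 2, 5, 0, 3]


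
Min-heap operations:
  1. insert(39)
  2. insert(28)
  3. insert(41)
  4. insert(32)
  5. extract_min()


insert(39) -> [39]
insert(28) -> [28, 39]
insert(41) -> [28, 39, 41]
insert(32) -> [28, 32, 41, 39]
extract_min()->28, [32, 39, 41]

Final heap: [32, 39, 41]


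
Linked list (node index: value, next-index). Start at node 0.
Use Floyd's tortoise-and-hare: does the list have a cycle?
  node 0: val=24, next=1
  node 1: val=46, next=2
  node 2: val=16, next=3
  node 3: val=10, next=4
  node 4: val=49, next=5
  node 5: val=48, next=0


Floyd's tortoise (slow, +1) and hare (fast, +2):
  init: slow=0, fast=0
  step 1: slow=1, fast=2
  step 2: slow=2, fast=4
  step 3: slow=3, fast=0
  step 4: slow=4, fast=2
  step 5: slow=5, fast=4
  step 6: slow=0, fast=0
  slow == fast at node 0: cycle detected

Cycle: yes


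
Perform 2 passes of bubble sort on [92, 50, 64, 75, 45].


Initial: [92, 50, 64, 75, 45]
Pass 1: [50, 64, 75, 45, 92] (4 swaps)
Pass 2: [50, 64, 45, 75, 92] (1 swaps)

After 2 passes: [50, 64, 45, 75, 92]


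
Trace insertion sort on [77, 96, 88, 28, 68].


Initial: [77, 96, 88, 28, 68]
Insert 96: [77, 96, 88, 28, 68]
Insert 88: [77, 88, 96, 28, 68]
Insert 28: [28, 77, 88, 96, 68]
Insert 68: [28, 68, 77, 88, 96]

Sorted: [28, 68, 77, 88, 96]


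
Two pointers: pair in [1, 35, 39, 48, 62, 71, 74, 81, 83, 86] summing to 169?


lo=0(1)+hi=9(86)=87
lo=1(35)+hi=9(86)=121
lo=2(39)+hi=9(86)=125
lo=3(48)+hi=9(86)=134
lo=4(62)+hi=9(86)=148
lo=5(71)+hi=9(86)=157
lo=6(74)+hi=9(86)=160
lo=7(81)+hi=9(86)=167
lo=8(83)+hi=9(86)=169

Yes: 83+86=169


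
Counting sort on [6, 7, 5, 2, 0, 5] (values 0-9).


Input: [6, 7, 5, 2, 0, 5]
Counts: [1, 0, 1, 0, 0, 2, 1, 1, 0, 0]

Sorted: [0, 2, 5, 5, 6, 7]


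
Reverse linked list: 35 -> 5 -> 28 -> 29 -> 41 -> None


Step 1: curr=35, set curr.next=prev(None) | reversed so far: 35
Step 2: curr=5, set curr.next=prev(35) | reversed so far: 5 -> 35
Step 3: curr=28, set curr.next=prev(5) | reversed so far: 28 -> 5 -> 35
Step 4: curr=29, set curr.next=prev(28) | reversed so far: 29 -> 28 -> 5 -> 35
Step 5: curr=41, set curr.next=prev(29) | reversed so far: 41 -> 29 -> 28 -> 5 -> 35

41 -> 29 -> 28 -> 5 -> 35 -> None


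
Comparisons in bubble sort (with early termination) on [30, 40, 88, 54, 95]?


Algorithm: bubble sort (with early termination)
Input: [30, 40, 88, 54, 95]
Sorted: [30, 40, 54, 88, 95]

7


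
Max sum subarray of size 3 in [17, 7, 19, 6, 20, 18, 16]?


[0:3]: 43
[1:4]: 32
[2:5]: 45
[3:6]: 44
[4:7]: 54

Max: 54 at [4:7]


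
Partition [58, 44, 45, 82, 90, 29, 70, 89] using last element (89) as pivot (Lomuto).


Pivot: 89
  58 <= 89: advance i (no swap)
  44 <= 89: advance i (no swap)
  45 <= 89: advance i (no swap)
  82 <= 89: advance i (no swap)
  29 <= 89: swap -> [58, 44, 45, 82, 29, 90, 70, 89]
  70 <= 89: swap -> [58, 44, 45, 82, 29, 70, 90, 89]
Place pivot at 6: [58, 44, 45, 82, 29, 70, 89, 90]

Partitioned: [58, 44, 45, 82, 29, 70, 89, 90]


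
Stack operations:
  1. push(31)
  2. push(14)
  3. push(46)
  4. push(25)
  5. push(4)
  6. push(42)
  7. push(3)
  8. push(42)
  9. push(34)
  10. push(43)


push(31) -> [31]
push(14) -> [31, 14]
push(46) -> [31, 14, 46]
push(25) -> [31, 14, 46, 25]
push(4) -> [31, 14, 46, 25, 4]
push(42) -> [31, 14, 46, 25, 4, 42]
push(3) -> [31, 14, 46, 25, 4, 42, 3]
push(42) -> [31, 14, 46, 25, 4, 42, 3, 42]
push(34) -> [31, 14, 46, 25, 4, 42, 3, 42, 34]
push(43) -> [31, 14, 46, 25, 4, 42, 3, 42, 34, 43]

Final stack: [31, 14, 46, 25, 4, 42, 3, 42, 34, 43]


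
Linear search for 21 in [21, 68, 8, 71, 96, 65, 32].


i=0: 21==21 found!

Found at 0, 1 comps


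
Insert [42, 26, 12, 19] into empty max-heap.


Insert 42: [42]
Insert 26: [42, 26]
Insert 12: [42, 26, 12]
Insert 19: [42, 26, 12, 19]

Final heap: [42, 26, 12, 19]


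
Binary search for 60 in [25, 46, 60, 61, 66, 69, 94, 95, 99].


Step 1: lo=0, hi=8, mid=4, val=66
Step 2: lo=0, hi=3, mid=1, val=46
Step 3: lo=2, hi=3, mid=2, val=60

Found at index 2


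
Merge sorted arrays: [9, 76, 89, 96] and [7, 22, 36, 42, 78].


Take 7 from B
Take 9 from A
Take 22 from B
Take 36 from B
Take 42 from B
Take 76 from A
Take 78 from B

Merged: [7, 9, 22, 36, 42, 76, 78, 89, 96]


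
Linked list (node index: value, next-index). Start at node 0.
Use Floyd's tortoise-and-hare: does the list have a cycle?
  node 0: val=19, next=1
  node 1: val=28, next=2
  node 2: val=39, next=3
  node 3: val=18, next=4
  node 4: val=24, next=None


Floyd's tortoise (slow, +1) and hare (fast, +2):
  init: slow=0, fast=0
  step 1: slow=1, fast=2
  step 2: slow=2, fast=4
  step 3: fast -> None, no cycle

Cycle: no


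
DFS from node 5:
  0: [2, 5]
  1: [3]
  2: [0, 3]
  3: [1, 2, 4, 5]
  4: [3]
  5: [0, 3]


Visit 5, push [3, 0]
Visit 0, push [2]
Visit 2, push [3]
Visit 3, push [4, 1]
Visit 1, push []
Visit 4, push []

DFS order: [5, 0, 2, 3, 1, 4]


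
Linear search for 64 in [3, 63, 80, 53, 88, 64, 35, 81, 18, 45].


i=0: 3!=64
i=1: 63!=64
i=2: 80!=64
i=3: 53!=64
i=4: 88!=64
i=5: 64==64 found!

Found at 5, 6 comps


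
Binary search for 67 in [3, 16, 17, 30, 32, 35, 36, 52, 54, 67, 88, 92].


Step 1: lo=0, hi=11, mid=5, val=35
Step 2: lo=6, hi=11, mid=8, val=54
Step 3: lo=9, hi=11, mid=10, val=88
Step 4: lo=9, hi=9, mid=9, val=67

Found at index 9


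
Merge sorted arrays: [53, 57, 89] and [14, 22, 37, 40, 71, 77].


Take 14 from B
Take 22 from B
Take 37 from B
Take 40 from B
Take 53 from A
Take 57 from A
Take 71 from B
Take 77 from B

Merged: [14, 22, 37, 40, 53, 57, 71, 77, 89]


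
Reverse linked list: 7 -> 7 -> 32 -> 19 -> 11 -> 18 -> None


Step 1: curr=7, set curr.next=prev(None) | reversed so far: 7
Step 2: curr=7, set curr.next=prev(7) | reversed so far: 7 -> 7
Step 3: curr=32, set curr.next=prev(7) | reversed so far: 32 -> 7 -> 7
Step 4: curr=19, set curr.next=prev(32) | reversed so far: 19 -> 32 -> 7 -> 7
Step 5: curr=11, set curr.next=prev(19) | reversed so far: 11 -> 19 -> 32 -> 7 -> 7
Step 6: curr=18, set curr.next=prev(11) | reversed so far: 18 -> 11 -> 19 -> 32 -> 7 -> 7

18 -> 11 -> 19 -> 32 -> 7 -> 7 -> None


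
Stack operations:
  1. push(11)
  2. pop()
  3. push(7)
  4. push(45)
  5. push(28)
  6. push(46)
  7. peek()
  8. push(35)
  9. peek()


push(11) -> [11]
pop()->11, []
push(7) -> [7]
push(45) -> [7, 45]
push(28) -> [7, 45, 28]
push(46) -> [7, 45, 28, 46]
peek()->46
push(35) -> [7, 45, 28, 46, 35]
peek()->35

Final stack: [7, 45, 28, 46, 35]


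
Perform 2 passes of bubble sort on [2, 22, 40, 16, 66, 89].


Initial: [2, 22, 40, 16, 66, 89]
Pass 1: [2, 22, 16, 40, 66, 89] (1 swaps)
Pass 2: [2, 16, 22, 40, 66, 89] (1 swaps)

After 2 passes: [2, 16, 22, 40, 66, 89]


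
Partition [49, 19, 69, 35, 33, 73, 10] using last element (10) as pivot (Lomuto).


Pivot: 10
Place pivot at 0: [10, 19, 69, 35, 33, 73, 49]

Partitioned: [10, 19, 69, 35, 33, 73, 49]


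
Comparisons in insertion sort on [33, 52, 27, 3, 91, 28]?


Algorithm: insertion sort
Input: [33, 52, 27, 3, 91, 28]
Sorted: [3, 27, 28, 33, 52, 91]

11


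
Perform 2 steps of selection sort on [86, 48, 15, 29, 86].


Initial: [86, 48, 15, 29, 86]
Step 1: min=15 at 2
  Swap: [15, 48, 86, 29, 86]
Step 2: min=29 at 3
  Swap: [15, 29, 86, 48, 86]

After 2 steps: [15, 29, 86, 48, 86]


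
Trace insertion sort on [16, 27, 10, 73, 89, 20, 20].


Initial: [16, 27, 10, 73, 89, 20, 20]
Insert 27: [16, 27, 10, 73, 89, 20, 20]
Insert 10: [10, 16, 27, 73, 89, 20, 20]
Insert 73: [10, 16, 27, 73, 89, 20, 20]
Insert 89: [10, 16, 27, 73, 89, 20, 20]
Insert 20: [10, 16, 20, 27, 73, 89, 20]
Insert 20: [10, 16, 20, 20, 27, 73, 89]

Sorted: [10, 16, 20, 20, 27, 73, 89]


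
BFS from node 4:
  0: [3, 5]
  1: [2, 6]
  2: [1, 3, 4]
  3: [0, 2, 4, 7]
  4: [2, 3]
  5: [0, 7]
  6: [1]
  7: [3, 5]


Visit 4, enqueue [2, 3]
Visit 2, enqueue [1]
Visit 3, enqueue [0, 7]
Visit 1, enqueue [6]
Visit 0, enqueue [5]
Visit 7, enqueue []
Visit 6, enqueue []
Visit 5, enqueue []

BFS order: [4, 2, 3, 1, 0, 7, 6, 5]


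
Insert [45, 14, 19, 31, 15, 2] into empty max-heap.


Insert 45: [45]
Insert 14: [45, 14]
Insert 19: [45, 14, 19]
Insert 31: [45, 31, 19, 14]
Insert 15: [45, 31, 19, 14, 15]
Insert 2: [45, 31, 19, 14, 15, 2]

Final heap: [45, 31, 19, 14, 15, 2]


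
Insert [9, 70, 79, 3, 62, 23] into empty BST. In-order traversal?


Insert 9: root
Insert 70: R from 9
Insert 79: R from 9 -> R from 70
Insert 3: L from 9
Insert 62: R from 9 -> L from 70
Insert 23: R from 9 -> L from 70 -> L from 62

In-order: [3, 9, 23, 62, 70, 79]


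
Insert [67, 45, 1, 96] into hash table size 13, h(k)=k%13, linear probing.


Insert 67: h=2 -> slot 2
Insert 45: h=6 -> slot 6
Insert 1: h=1 -> slot 1
Insert 96: h=5 -> slot 5

Table: [None, 1, 67, None, None, 96, 45, None, None, None, None, None, None]


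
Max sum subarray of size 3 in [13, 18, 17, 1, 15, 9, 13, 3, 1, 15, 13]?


[0:3]: 48
[1:4]: 36
[2:5]: 33
[3:6]: 25
[4:7]: 37
[5:8]: 25
[6:9]: 17
[7:10]: 19
[8:11]: 29

Max: 48 at [0:3]


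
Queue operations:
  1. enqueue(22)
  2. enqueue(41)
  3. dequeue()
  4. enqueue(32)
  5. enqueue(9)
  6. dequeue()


enqueue(22) -> [22]
enqueue(41) -> [22, 41]
dequeue()->22, [41]
enqueue(32) -> [41, 32]
enqueue(9) -> [41, 32, 9]
dequeue()->41, [32, 9]

Final queue: [32, 9]


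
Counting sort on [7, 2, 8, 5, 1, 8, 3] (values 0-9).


Input: [7, 2, 8, 5, 1, 8, 3]
Counts: [0, 1, 1, 1, 0, 1, 0, 1, 2, 0]

Sorted: [1, 2, 3, 5, 7, 8, 8]


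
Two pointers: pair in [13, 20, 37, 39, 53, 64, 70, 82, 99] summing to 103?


lo=0(13)+hi=8(99)=112
lo=0(13)+hi=7(82)=95
lo=1(20)+hi=7(82)=102
lo=2(37)+hi=7(82)=119
lo=2(37)+hi=6(70)=107
lo=2(37)+hi=5(64)=101
lo=3(39)+hi=5(64)=103

Yes: 39+64=103


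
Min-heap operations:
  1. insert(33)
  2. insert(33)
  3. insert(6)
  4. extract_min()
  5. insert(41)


insert(33) -> [33]
insert(33) -> [33, 33]
insert(6) -> [6, 33, 33]
extract_min()->6, [33, 33]
insert(41) -> [33, 33, 41]

Final heap: [33, 33, 41]


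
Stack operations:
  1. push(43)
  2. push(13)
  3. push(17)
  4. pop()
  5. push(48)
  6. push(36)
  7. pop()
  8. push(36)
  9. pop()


push(43) -> [43]
push(13) -> [43, 13]
push(17) -> [43, 13, 17]
pop()->17, [43, 13]
push(48) -> [43, 13, 48]
push(36) -> [43, 13, 48, 36]
pop()->36, [43, 13, 48]
push(36) -> [43, 13, 48, 36]
pop()->36, [43, 13, 48]

Final stack: [43, 13, 48]


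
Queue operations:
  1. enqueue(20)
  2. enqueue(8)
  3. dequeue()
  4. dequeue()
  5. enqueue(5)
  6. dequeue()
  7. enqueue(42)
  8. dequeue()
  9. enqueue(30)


enqueue(20) -> [20]
enqueue(8) -> [20, 8]
dequeue()->20, [8]
dequeue()->8, []
enqueue(5) -> [5]
dequeue()->5, []
enqueue(42) -> [42]
dequeue()->42, []
enqueue(30) -> [30]

Final queue: [30]


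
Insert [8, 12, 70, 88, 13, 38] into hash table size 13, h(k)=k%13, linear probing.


Insert 8: h=8 -> slot 8
Insert 12: h=12 -> slot 12
Insert 70: h=5 -> slot 5
Insert 88: h=10 -> slot 10
Insert 13: h=0 -> slot 0
Insert 38: h=12, 2 probes -> slot 1

Table: [13, 38, None, None, None, 70, None, None, 8, None, 88, None, 12]


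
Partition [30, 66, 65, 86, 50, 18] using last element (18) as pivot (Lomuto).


Pivot: 18
Place pivot at 0: [18, 66, 65, 86, 50, 30]

Partitioned: [18, 66, 65, 86, 50, 30]


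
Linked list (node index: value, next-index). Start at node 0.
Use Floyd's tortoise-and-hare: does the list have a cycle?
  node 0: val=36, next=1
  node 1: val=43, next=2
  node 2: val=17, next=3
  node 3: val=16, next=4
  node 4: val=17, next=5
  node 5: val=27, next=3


Floyd's tortoise (slow, +1) and hare (fast, +2):
  init: slow=0, fast=0
  step 1: slow=1, fast=2
  step 2: slow=2, fast=4
  step 3: slow=3, fast=3
  slow == fast at node 3: cycle detected

Cycle: yes


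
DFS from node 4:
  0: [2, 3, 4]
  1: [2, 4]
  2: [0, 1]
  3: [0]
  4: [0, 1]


Visit 4, push [1, 0]
Visit 0, push [3, 2]
Visit 2, push [1]
Visit 1, push []
Visit 3, push []

DFS order: [4, 0, 2, 1, 3]


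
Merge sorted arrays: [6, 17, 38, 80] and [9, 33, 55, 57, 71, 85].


Take 6 from A
Take 9 from B
Take 17 from A
Take 33 from B
Take 38 from A
Take 55 from B
Take 57 from B
Take 71 from B
Take 80 from A

Merged: [6, 9, 17, 33, 38, 55, 57, 71, 80, 85]


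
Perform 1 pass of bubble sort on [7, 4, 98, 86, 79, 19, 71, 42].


Initial: [7, 4, 98, 86, 79, 19, 71, 42]
Pass 1: [4, 7, 86, 79, 19, 71, 42, 98] (6 swaps)

After 1 pass: [4, 7, 86, 79, 19, 71, 42, 98]


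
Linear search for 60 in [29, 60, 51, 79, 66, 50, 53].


i=0: 29!=60
i=1: 60==60 found!

Found at 1, 2 comps


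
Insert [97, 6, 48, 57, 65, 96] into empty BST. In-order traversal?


Insert 97: root
Insert 6: L from 97
Insert 48: L from 97 -> R from 6
Insert 57: L from 97 -> R from 6 -> R from 48
Insert 65: L from 97 -> R from 6 -> R from 48 -> R from 57
Insert 96: L from 97 -> R from 6 -> R from 48 -> R from 57 -> R from 65

In-order: [6, 48, 57, 65, 96, 97]


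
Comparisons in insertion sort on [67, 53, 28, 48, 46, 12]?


Algorithm: insertion sort
Input: [67, 53, 28, 48, 46, 12]
Sorted: [12, 28, 46, 48, 53, 67]

15


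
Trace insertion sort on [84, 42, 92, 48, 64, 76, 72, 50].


Initial: [84, 42, 92, 48, 64, 76, 72, 50]
Insert 42: [42, 84, 92, 48, 64, 76, 72, 50]
Insert 92: [42, 84, 92, 48, 64, 76, 72, 50]
Insert 48: [42, 48, 84, 92, 64, 76, 72, 50]
Insert 64: [42, 48, 64, 84, 92, 76, 72, 50]
Insert 76: [42, 48, 64, 76, 84, 92, 72, 50]
Insert 72: [42, 48, 64, 72, 76, 84, 92, 50]
Insert 50: [42, 48, 50, 64, 72, 76, 84, 92]

Sorted: [42, 48, 50, 64, 72, 76, 84, 92]


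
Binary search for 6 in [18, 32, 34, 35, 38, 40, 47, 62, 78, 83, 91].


Step 1: lo=0, hi=10, mid=5, val=40
Step 2: lo=0, hi=4, mid=2, val=34
Step 3: lo=0, hi=1, mid=0, val=18

Not found


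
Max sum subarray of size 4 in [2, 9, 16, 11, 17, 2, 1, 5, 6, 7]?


[0:4]: 38
[1:5]: 53
[2:6]: 46
[3:7]: 31
[4:8]: 25
[5:9]: 14
[6:10]: 19

Max: 53 at [1:5]


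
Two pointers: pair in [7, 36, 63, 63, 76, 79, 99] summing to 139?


lo=0(7)+hi=6(99)=106
lo=1(36)+hi=6(99)=135
lo=2(63)+hi=6(99)=162
lo=2(63)+hi=5(79)=142
lo=2(63)+hi=4(76)=139

Yes: 63+76=139


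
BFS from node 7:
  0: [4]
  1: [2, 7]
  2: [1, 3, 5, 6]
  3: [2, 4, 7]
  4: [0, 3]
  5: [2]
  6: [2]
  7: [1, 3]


Visit 7, enqueue [1, 3]
Visit 1, enqueue [2]
Visit 3, enqueue [4]
Visit 2, enqueue [5, 6]
Visit 4, enqueue [0]
Visit 5, enqueue []
Visit 6, enqueue []
Visit 0, enqueue []

BFS order: [7, 1, 3, 2, 4, 5, 6, 0]


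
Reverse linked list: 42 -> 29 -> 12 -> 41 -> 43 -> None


Step 1: curr=42, set curr.next=prev(None) | reversed so far: 42
Step 2: curr=29, set curr.next=prev(42) | reversed so far: 29 -> 42
Step 3: curr=12, set curr.next=prev(29) | reversed so far: 12 -> 29 -> 42
Step 4: curr=41, set curr.next=prev(12) | reversed so far: 41 -> 12 -> 29 -> 42
Step 5: curr=43, set curr.next=prev(41) | reversed so far: 43 -> 41 -> 12 -> 29 -> 42

43 -> 41 -> 12 -> 29 -> 42 -> None


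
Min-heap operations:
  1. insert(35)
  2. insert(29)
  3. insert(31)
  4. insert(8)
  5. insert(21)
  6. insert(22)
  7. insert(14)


insert(35) -> [35]
insert(29) -> [29, 35]
insert(31) -> [29, 35, 31]
insert(8) -> [8, 29, 31, 35]
insert(21) -> [8, 21, 31, 35, 29]
insert(22) -> [8, 21, 22, 35, 29, 31]
insert(14) -> [8, 21, 14, 35, 29, 31, 22]

Final heap: [8, 21, 14, 35, 29, 31, 22]


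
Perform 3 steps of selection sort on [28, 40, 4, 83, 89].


Initial: [28, 40, 4, 83, 89]
Step 1: min=4 at 2
  Swap: [4, 40, 28, 83, 89]
Step 2: min=28 at 2
  Swap: [4, 28, 40, 83, 89]
Step 3: min=40 at 2
  Swap: [4, 28, 40, 83, 89]

After 3 steps: [4, 28, 40, 83, 89]


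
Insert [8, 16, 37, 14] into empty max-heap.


Insert 8: [8]
Insert 16: [16, 8]
Insert 37: [37, 8, 16]
Insert 14: [37, 14, 16, 8]

Final heap: [37, 14, 16, 8]


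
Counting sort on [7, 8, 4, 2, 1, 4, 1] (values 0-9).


Input: [7, 8, 4, 2, 1, 4, 1]
Counts: [0, 2, 1, 0, 2, 0, 0, 1, 1, 0]

Sorted: [1, 1, 2, 4, 4, 7, 8]


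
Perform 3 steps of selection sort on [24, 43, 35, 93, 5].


Initial: [24, 43, 35, 93, 5]
Step 1: min=5 at 4
  Swap: [5, 43, 35, 93, 24]
Step 2: min=24 at 4
  Swap: [5, 24, 35, 93, 43]
Step 3: min=35 at 2
  Swap: [5, 24, 35, 93, 43]

After 3 steps: [5, 24, 35, 93, 43]


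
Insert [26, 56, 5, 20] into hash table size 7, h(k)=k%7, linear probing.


Insert 26: h=5 -> slot 5
Insert 56: h=0 -> slot 0
Insert 5: h=5, 1 probes -> slot 6
Insert 20: h=6, 2 probes -> slot 1

Table: [56, 20, None, None, None, 26, 5]


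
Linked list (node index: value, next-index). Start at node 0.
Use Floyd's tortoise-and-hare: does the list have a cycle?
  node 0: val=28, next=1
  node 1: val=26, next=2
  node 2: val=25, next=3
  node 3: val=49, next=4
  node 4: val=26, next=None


Floyd's tortoise (slow, +1) and hare (fast, +2):
  init: slow=0, fast=0
  step 1: slow=1, fast=2
  step 2: slow=2, fast=4
  step 3: fast -> None, no cycle

Cycle: no


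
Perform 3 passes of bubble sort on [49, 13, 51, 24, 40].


Initial: [49, 13, 51, 24, 40]
Pass 1: [13, 49, 24, 40, 51] (3 swaps)
Pass 2: [13, 24, 40, 49, 51] (2 swaps)
Pass 3: [13, 24, 40, 49, 51] (0 swaps)

After 3 passes: [13, 24, 40, 49, 51]


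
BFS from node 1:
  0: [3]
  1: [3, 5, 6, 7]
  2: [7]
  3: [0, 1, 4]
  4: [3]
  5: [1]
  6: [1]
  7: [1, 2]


Visit 1, enqueue [3, 5, 6, 7]
Visit 3, enqueue [0, 4]
Visit 5, enqueue []
Visit 6, enqueue []
Visit 7, enqueue [2]
Visit 0, enqueue []
Visit 4, enqueue []
Visit 2, enqueue []

BFS order: [1, 3, 5, 6, 7, 0, 4, 2]


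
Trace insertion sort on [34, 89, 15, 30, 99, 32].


Initial: [34, 89, 15, 30, 99, 32]
Insert 89: [34, 89, 15, 30, 99, 32]
Insert 15: [15, 34, 89, 30, 99, 32]
Insert 30: [15, 30, 34, 89, 99, 32]
Insert 99: [15, 30, 34, 89, 99, 32]
Insert 32: [15, 30, 32, 34, 89, 99]

Sorted: [15, 30, 32, 34, 89, 99]


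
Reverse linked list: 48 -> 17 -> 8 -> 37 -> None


Step 1: curr=48, set curr.next=prev(None) | reversed so far: 48
Step 2: curr=17, set curr.next=prev(48) | reversed so far: 17 -> 48
Step 3: curr=8, set curr.next=prev(17) | reversed so far: 8 -> 17 -> 48
Step 4: curr=37, set curr.next=prev(8) | reversed so far: 37 -> 8 -> 17 -> 48

37 -> 8 -> 17 -> 48 -> None


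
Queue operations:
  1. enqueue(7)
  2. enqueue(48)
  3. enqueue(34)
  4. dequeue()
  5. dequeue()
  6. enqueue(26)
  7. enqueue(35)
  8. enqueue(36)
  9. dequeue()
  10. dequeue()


enqueue(7) -> [7]
enqueue(48) -> [7, 48]
enqueue(34) -> [7, 48, 34]
dequeue()->7, [48, 34]
dequeue()->48, [34]
enqueue(26) -> [34, 26]
enqueue(35) -> [34, 26, 35]
enqueue(36) -> [34, 26, 35, 36]
dequeue()->34, [26, 35, 36]
dequeue()->26, [35, 36]

Final queue: [35, 36]


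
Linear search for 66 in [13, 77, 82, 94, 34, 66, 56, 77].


i=0: 13!=66
i=1: 77!=66
i=2: 82!=66
i=3: 94!=66
i=4: 34!=66
i=5: 66==66 found!

Found at 5, 6 comps


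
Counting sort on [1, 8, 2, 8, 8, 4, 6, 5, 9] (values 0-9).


Input: [1, 8, 2, 8, 8, 4, 6, 5, 9]
Counts: [0, 1, 1, 0, 1, 1, 1, 0, 3, 1]

Sorted: [1, 2, 4, 5, 6, 8, 8, 8, 9]


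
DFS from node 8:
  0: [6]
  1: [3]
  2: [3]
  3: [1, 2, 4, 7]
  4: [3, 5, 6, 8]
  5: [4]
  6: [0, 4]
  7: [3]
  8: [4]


Visit 8, push [4]
Visit 4, push [6, 5, 3]
Visit 3, push [7, 2, 1]
Visit 1, push []
Visit 2, push []
Visit 7, push []
Visit 5, push []
Visit 6, push [0]
Visit 0, push []

DFS order: [8, 4, 3, 1, 2, 7, 5, 6, 0]


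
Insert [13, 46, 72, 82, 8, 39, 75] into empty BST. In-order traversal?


Insert 13: root
Insert 46: R from 13
Insert 72: R from 13 -> R from 46
Insert 82: R from 13 -> R from 46 -> R from 72
Insert 8: L from 13
Insert 39: R from 13 -> L from 46
Insert 75: R from 13 -> R from 46 -> R from 72 -> L from 82

In-order: [8, 13, 39, 46, 72, 75, 82]


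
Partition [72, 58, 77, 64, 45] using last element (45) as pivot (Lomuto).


Pivot: 45
Place pivot at 0: [45, 58, 77, 64, 72]

Partitioned: [45, 58, 77, 64, 72]


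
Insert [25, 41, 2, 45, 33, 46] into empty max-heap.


Insert 25: [25]
Insert 41: [41, 25]
Insert 2: [41, 25, 2]
Insert 45: [45, 41, 2, 25]
Insert 33: [45, 41, 2, 25, 33]
Insert 46: [46, 41, 45, 25, 33, 2]

Final heap: [46, 41, 45, 25, 33, 2]


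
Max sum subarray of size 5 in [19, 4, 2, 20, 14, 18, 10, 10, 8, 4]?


[0:5]: 59
[1:6]: 58
[2:7]: 64
[3:8]: 72
[4:9]: 60
[5:10]: 50

Max: 72 at [3:8]


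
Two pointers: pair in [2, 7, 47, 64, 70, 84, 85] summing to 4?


lo=0(2)+hi=6(85)=87
lo=0(2)+hi=5(84)=86
lo=0(2)+hi=4(70)=72
lo=0(2)+hi=3(64)=66
lo=0(2)+hi=2(47)=49
lo=0(2)+hi=1(7)=9

No pair found


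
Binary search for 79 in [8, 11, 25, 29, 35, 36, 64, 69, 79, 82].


Step 1: lo=0, hi=9, mid=4, val=35
Step 2: lo=5, hi=9, mid=7, val=69
Step 3: lo=8, hi=9, mid=8, val=79

Found at index 8


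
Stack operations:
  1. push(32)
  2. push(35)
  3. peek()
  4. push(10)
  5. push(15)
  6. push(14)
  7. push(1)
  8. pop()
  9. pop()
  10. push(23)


push(32) -> [32]
push(35) -> [32, 35]
peek()->35
push(10) -> [32, 35, 10]
push(15) -> [32, 35, 10, 15]
push(14) -> [32, 35, 10, 15, 14]
push(1) -> [32, 35, 10, 15, 14, 1]
pop()->1, [32, 35, 10, 15, 14]
pop()->14, [32, 35, 10, 15]
push(23) -> [32, 35, 10, 15, 23]

Final stack: [32, 35, 10, 15, 23]


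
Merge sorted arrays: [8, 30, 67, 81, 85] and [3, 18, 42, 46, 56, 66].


Take 3 from B
Take 8 from A
Take 18 from B
Take 30 from A
Take 42 from B
Take 46 from B
Take 56 from B
Take 66 from B

Merged: [3, 8, 18, 30, 42, 46, 56, 66, 67, 81, 85]


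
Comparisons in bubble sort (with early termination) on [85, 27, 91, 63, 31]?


Algorithm: bubble sort (with early termination)
Input: [85, 27, 91, 63, 31]
Sorted: [27, 31, 63, 85, 91]

10


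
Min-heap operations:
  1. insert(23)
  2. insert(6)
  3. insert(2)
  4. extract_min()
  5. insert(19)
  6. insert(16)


insert(23) -> [23]
insert(6) -> [6, 23]
insert(2) -> [2, 23, 6]
extract_min()->2, [6, 23]
insert(19) -> [6, 23, 19]
insert(16) -> [6, 16, 19, 23]

Final heap: [6, 16, 19, 23]


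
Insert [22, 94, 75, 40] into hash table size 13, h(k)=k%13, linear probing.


Insert 22: h=9 -> slot 9
Insert 94: h=3 -> slot 3
Insert 75: h=10 -> slot 10
Insert 40: h=1 -> slot 1

Table: [None, 40, None, 94, None, None, None, None, None, 22, 75, None, None]


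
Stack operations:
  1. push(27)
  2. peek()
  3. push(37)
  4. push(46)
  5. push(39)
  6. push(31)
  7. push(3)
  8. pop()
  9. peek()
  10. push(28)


push(27) -> [27]
peek()->27
push(37) -> [27, 37]
push(46) -> [27, 37, 46]
push(39) -> [27, 37, 46, 39]
push(31) -> [27, 37, 46, 39, 31]
push(3) -> [27, 37, 46, 39, 31, 3]
pop()->3, [27, 37, 46, 39, 31]
peek()->31
push(28) -> [27, 37, 46, 39, 31, 28]

Final stack: [27, 37, 46, 39, 31, 28]


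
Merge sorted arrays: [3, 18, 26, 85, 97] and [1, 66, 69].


Take 1 from B
Take 3 from A
Take 18 from A
Take 26 from A
Take 66 from B
Take 69 from B

Merged: [1, 3, 18, 26, 66, 69, 85, 97]


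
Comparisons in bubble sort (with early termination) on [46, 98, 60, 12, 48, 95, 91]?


Algorithm: bubble sort (with early termination)
Input: [46, 98, 60, 12, 48, 95, 91]
Sorted: [12, 46, 48, 60, 91, 95, 98]

18


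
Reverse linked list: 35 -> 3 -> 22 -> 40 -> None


Step 1: curr=35, set curr.next=prev(None) | reversed so far: 35
Step 2: curr=3, set curr.next=prev(35) | reversed so far: 3 -> 35
Step 3: curr=22, set curr.next=prev(3) | reversed so far: 22 -> 3 -> 35
Step 4: curr=40, set curr.next=prev(22) | reversed so far: 40 -> 22 -> 3 -> 35

40 -> 22 -> 3 -> 35 -> None


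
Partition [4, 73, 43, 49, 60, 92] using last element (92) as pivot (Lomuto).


Pivot: 92
  4 <= 92: advance i (no swap)
  73 <= 92: advance i (no swap)
  43 <= 92: advance i (no swap)
  49 <= 92: advance i (no swap)
  60 <= 92: advance i (no swap)
Place pivot at 5: [4, 73, 43, 49, 60, 92]

Partitioned: [4, 73, 43, 49, 60, 92]


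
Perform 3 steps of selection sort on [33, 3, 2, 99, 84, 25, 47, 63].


Initial: [33, 3, 2, 99, 84, 25, 47, 63]
Step 1: min=2 at 2
  Swap: [2, 3, 33, 99, 84, 25, 47, 63]
Step 2: min=3 at 1
  Swap: [2, 3, 33, 99, 84, 25, 47, 63]
Step 3: min=25 at 5
  Swap: [2, 3, 25, 99, 84, 33, 47, 63]

After 3 steps: [2, 3, 25, 99, 84, 33, 47, 63]


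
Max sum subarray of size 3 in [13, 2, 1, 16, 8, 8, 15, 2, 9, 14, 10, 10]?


[0:3]: 16
[1:4]: 19
[2:5]: 25
[3:6]: 32
[4:7]: 31
[5:8]: 25
[6:9]: 26
[7:10]: 25
[8:11]: 33
[9:12]: 34

Max: 34 at [9:12]


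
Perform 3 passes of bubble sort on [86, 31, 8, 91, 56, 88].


Initial: [86, 31, 8, 91, 56, 88]
Pass 1: [31, 8, 86, 56, 88, 91] (4 swaps)
Pass 2: [8, 31, 56, 86, 88, 91] (2 swaps)
Pass 3: [8, 31, 56, 86, 88, 91] (0 swaps)

After 3 passes: [8, 31, 56, 86, 88, 91]


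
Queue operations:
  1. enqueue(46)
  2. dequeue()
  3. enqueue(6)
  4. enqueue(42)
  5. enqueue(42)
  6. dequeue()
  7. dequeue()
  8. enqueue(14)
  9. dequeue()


enqueue(46) -> [46]
dequeue()->46, []
enqueue(6) -> [6]
enqueue(42) -> [6, 42]
enqueue(42) -> [6, 42, 42]
dequeue()->6, [42, 42]
dequeue()->42, [42]
enqueue(14) -> [42, 14]
dequeue()->42, [14]

Final queue: [14]


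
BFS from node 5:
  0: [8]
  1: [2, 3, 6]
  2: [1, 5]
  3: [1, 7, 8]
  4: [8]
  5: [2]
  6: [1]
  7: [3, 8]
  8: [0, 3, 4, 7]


Visit 5, enqueue [2]
Visit 2, enqueue [1]
Visit 1, enqueue [3, 6]
Visit 3, enqueue [7, 8]
Visit 6, enqueue []
Visit 7, enqueue []
Visit 8, enqueue [0, 4]
Visit 0, enqueue []
Visit 4, enqueue []

BFS order: [5, 2, 1, 3, 6, 7, 8, 0, 4]


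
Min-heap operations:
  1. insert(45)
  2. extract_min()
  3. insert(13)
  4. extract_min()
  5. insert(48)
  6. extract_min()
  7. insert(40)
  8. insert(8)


insert(45) -> [45]
extract_min()->45, []
insert(13) -> [13]
extract_min()->13, []
insert(48) -> [48]
extract_min()->48, []
insert(40) -> [40]
insert(8) -> [8, 40]

Final heap: [8, 40]


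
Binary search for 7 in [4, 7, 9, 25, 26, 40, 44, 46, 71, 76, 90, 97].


Step 1: lo=0, hi=11, mid=5, val=40
Step 2: lo=0, hi=4, mid=2, val=9
Step 3: lo=0, hi=1, mid=0, val=4
Step 4: lo=1, hi=1, mid=1, val=7

Found at index 1


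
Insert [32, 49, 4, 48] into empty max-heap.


Insert 32: [32]
Insert 49: [49, 32]
Insert 4: [49, 32, 4]
Insert 48: [49, 48, 4, 32]

Final heap: [49, 48, 4, 32]


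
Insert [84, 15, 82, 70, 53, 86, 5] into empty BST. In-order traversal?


Insert 84: root
Insert 15: L from 84
Insert 82: L from 84 -> R from 15
Insert 70: L from 84 -> R from 15 -> L from 82
Insert 53: L from 84 -> R from 15 -> L from 82 -> L from 70
Insert 86: R from 84
Insert 5: L from 84 -> L from 15

In-order: [5, 15, 53, 70, 82, 84, 86]


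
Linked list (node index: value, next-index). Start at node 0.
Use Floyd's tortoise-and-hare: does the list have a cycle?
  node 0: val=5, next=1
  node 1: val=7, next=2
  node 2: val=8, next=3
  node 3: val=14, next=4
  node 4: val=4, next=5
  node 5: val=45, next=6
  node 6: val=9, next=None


Floyd's tortoise (slow, +1) and hare (fast, +2):
  init: slow=0, fast=0
  step 1: slow=1, fast=2
  step 2: slow=2, fast=4
  step 3: slow=3, fast=6
  step 4: fast -> None, no cycle

Cycle: no


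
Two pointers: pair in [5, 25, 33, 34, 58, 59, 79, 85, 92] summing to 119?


lo=0(5)+hi=8(92)=97
lo=1(25)+hi=8(92)=117
lo=2(33)+hi=8(92)=125
lo=2(33)+hi=7(85)=118
lo=3(34)+hi=7(85)=119

Yes: 34+85=119


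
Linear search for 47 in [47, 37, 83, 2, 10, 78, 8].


i=0: 47==47 found!

Found at 0, 1 comps


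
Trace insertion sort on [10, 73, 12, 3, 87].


Initial: [10, 73, 12, 3, 87]
Insert 73: [10, 73, 12, 3, 87]
Insert 12: [10, 12, 73, 3, 87]
Insert 3: [3, 10, 12, 73, 87]
Insert 87: [3, 10, 12, 73, 87]

Sorted: [3, 10, 12, 73, 87]


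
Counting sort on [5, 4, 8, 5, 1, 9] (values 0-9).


Input: [5, 4, 8, 5, 1, 9]
Counts: [0, 1, 0, 0, 1, 2, 0, 0, 1, 1]

Sorted: [1, 4, 5, 5, 8, 9]


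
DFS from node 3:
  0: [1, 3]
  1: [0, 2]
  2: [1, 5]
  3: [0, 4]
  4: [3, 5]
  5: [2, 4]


Visit 3, push [4, 0]
Visit 0, push [1]
Visit 1, push [2]
Visit 2, push [5]
Visit 5, push [4]
Visit 4, push []

DFS order: [3, 0, 1, 2, 5, 4]


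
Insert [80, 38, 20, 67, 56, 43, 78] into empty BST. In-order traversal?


Insert 80: root
Insert 38: L from 80
Insert 20: L from 80 -> L from 38
Insert 67: L from 80 -> R from 38
Insert 56: L from 80 -> R from 38 -> L from 67
Insert 43: L from 80 -> R from 38 -> L from 67 -> L from 56
Insert 78: L from 80 -> R from 38 -> R from 67

In-order: [20, 38, 43, 56, 67, 78, 80]


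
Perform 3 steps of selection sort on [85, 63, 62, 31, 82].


Initial: [85, 63, 62, 31, 82]
Step 1: min=31 at 3
  Swap: [31, 63, 62, 85, 82]
Step 2: min=62 at 2
  Swap: [31, 62, 63, 85, 82]
Step 3: min=63 at 2
  Swap: [31, 62, 63, 85, 82]

After 3 steps: [31, 62, 63, 85, 82]


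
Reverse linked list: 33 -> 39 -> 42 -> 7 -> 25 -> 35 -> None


Step 1: curr=33, set curr.next=prev(None) | reversed so far: 33
Step 2: curr=39, set curr.next=prev(33) | reversed so far: 39 -> 33
Step 3: curr=42, set curr.next=prev(39) | reversed so far: 42 -> 39 -> 33
Step 4: curr=7, set curr.next=prev(42) | reversed so far: 7 -> 42 -> 39 -> 33
Step 5: curr=25, set curr.next=prev(7) | reversed so far: 25 -> 7 -> 42 -> 39 -> 33
Step 6: curr=35, set curr.next=prev(25) | reversed so far: 35 -> 25 -> 7 -> 42 -> 39 -> 33

35 -> 25 -> 7 -> 42 -> 39 -> 33 -> None


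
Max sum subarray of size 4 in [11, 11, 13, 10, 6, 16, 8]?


[0:4]: 45
[1:5]: 40
[2:6]: 45
[3:7]: 40

Max: 45 at [0:4]


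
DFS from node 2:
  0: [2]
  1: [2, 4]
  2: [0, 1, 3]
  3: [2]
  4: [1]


Visit 2, push [3, 1, 0]
Visit 0, push []
Visit 1, push [4]
Visit 4, push []
Visit 3, push []

DFS order: [2, 0, 1, 4, 3]


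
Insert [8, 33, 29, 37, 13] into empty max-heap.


Insert 8: [8]
Insert 33: [33, 8]
Insert 29: [33, 8, 29]
Insert 37: [37, 33, 29, 8]
Insert 13: [37, 33, 29, 8, 13]

Final heap: [37, 33, 29, 8, 13]


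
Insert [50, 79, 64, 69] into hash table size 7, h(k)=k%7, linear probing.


Insert 50: h=1 -> slot 1
Insert 79: h=2 -> slot 2
Insert 64: h=1, 2 probes -> slot 3
Insert 69: h=6 -> slot 6

Table: [None, 50, 79, 64, None, None, 69]


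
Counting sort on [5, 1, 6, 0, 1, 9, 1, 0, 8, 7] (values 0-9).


Input: [5, 1, 6, 0, 1, 9, 1, 0, 8, 7]
Counts: [2, 3, 0, 0, 0, 1, 1, 1, 1, 1]

Sorted: [0, 0, 1, 1, 1, 5, 6, 7, 8, 9]


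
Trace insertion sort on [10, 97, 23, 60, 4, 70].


Initial: [10, 97, 23, 60, 4, 70]
Insert 97: [10, 97, 23, 60, 4, 70]
Insert 23: [10, 23, 97, 60, 4, 70]
Insert 60: [10, 23, 60, 97, 4, 70]
Insert 4: [4, 10, 23, 60, 97, 70]
Insert 70: [4, 10, 23, 60, 70, 97]

Sorted: [4, 10, 23, 60, 70, 97]


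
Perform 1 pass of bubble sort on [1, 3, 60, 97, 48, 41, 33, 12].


Initial: [1, 3, 60, 97, 48, 41, 33, 12]
Pass 1: [1, 3, 60, 48, 41, 33, 12, 97] (4 swaps)

After 1 pass: [1, 3, 60, 48, 41, 33, 12, 97]


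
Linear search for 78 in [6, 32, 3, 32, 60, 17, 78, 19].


i=0: 6!=78
i=1: 32!=78
i=2: 3!=78
i=3: 32!=78
i=4: 60!=78
i=5: 17!=78
i=6: 78==78 found!

Found at 6, 7 comps


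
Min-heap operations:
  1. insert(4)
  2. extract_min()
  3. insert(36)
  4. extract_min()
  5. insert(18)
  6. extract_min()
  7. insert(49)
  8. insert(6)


insert(4) -> [4]
extract_min()->4, []
insert(36) -> [36]
extract_min()->36, []
insert(18) -> [18]
extract_min()->18, []
insert(49) -> [49]
insert(6) -> [6, 49]

Final heap: [6, 49]


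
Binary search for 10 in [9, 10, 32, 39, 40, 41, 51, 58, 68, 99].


Step 1: lo=0, hi=9, mid=4, val=40
Step 2: lo=0, hi=3, mid=1, val=10

Found at index 1


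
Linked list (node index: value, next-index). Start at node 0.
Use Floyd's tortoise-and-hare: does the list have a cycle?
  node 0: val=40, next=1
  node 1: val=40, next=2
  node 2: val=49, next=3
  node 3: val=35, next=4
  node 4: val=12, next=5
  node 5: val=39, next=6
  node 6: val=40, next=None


Floyd's tortoise (slow, +1) and hare (fast, +2):
  init: slow=0, fast=0
  step 1: slow=1, fast=2
  step 2: slow=2, fast=4
  step 3: slow=3, fast=6
  step 4: fast -> None, no cycle

Cycle: no


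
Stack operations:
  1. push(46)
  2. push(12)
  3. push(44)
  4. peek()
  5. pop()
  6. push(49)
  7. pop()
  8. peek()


push(46) -> [46]
push(12) -> [46, 12]
push(44) -> [46, 12, 44]
peek()->44
pop()->44, [46, 12]
push(49) -> [46, 12, 49]
pop()->49, [46, 12]
peek()->12

Final stack: [46, 12]


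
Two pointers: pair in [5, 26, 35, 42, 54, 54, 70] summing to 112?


lo=0(5)+hi=6(70)=75
lo=1(26)+hi=6(70)=96
lo=2(35)+hi=6(70)=105
lo=3(42)+hi=6(70)=112

Yes: 42+70=112


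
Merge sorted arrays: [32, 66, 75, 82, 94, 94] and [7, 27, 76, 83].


Take 7 from B
Take 27 from B
Take 32 from A
Take 66 from A
Take 75 from A
Take 76 from B
Take 82 from A
Take 83 from B

Merged: [7, 27, 32, 66, 75, 76, 82, 83, 94, 94]


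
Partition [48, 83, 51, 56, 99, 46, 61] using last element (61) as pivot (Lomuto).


Pivot: 61
  48 <= 61: advance i (no swap)
  51 <= 61: swap -> [48, 51, 83, 56, 99, 46, 61]
  56 <= 61: swap -> [48, 51, 56, 83, 99, 46, 61]
  46 <= 61: swap -> [48, 51, 56, 46, 99, 83, 61]
Place pivot at 4: [48, 51, 56, 46, 61, 83, 99]

Partitioned: [48, 51, 56, 46, 61, 83, 99]


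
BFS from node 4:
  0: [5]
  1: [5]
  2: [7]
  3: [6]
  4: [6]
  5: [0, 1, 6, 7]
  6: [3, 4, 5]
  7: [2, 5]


Visit 4, enqueue [6]
Visit 6, enqueue [3, 5]
Visit 3, enqueue []
Visit 5, enqueue [0, 1, 7]
Visit 0, enqueue []
Visit 1, enqueue []
Visit 7, enqueue [2]
Visit 2, enqueue []

BFS order: [4, 6, 3, 5, 0, 1, 7, 2]


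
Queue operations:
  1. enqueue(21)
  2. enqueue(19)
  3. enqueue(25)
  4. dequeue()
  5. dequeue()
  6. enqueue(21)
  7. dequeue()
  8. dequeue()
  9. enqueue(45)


enqueue(21) -> [21]
enqueue(19) -> [21, 19]
enqueue(25) -> [21, 19, 25]
dequeue()->21, [19, 25]
dequeue()->19, [25]
enqueue(21) -> [25, 21]
dequeue()->25, [21]
dequeue()->21, []
enqueue(45) -> [45]

Final queue: [45]


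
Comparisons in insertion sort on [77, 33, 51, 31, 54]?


Algorithm: insertion sort
Input: [77, 33, 51, 31, 54]
Sorted: [31, 33, 51, 54, 77]

8


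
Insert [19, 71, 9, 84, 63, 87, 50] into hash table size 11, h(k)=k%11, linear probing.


Insert 19: h=8 -> slot 8
Insert 71: h=5 -> slot 5
Insert 9: h=9 -> slot 9
Insert 84: h=7 -> slot 7
Insert 63: h=8, 2 probes -> slot 10
Insert 87: h=10, 1 probes -> slot 0
Insert 50: h=6 -> slot 6

Table: [87, None, None, None, None, 71, 50, 84, 19, 9, 63]


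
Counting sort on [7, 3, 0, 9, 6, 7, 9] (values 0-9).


Input: [7, 3, 0, 9, 6, 7, 9]
Counts: [1, 0, 0, 1, 0, 0, 1, 2, 0, 2]

Sorted: [0, 3, 6, 7, 7, 9, 9]


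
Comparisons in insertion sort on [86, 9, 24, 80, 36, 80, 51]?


Algorithm: insertion sort
Input: [86, 9, 24, 80, 36, 80, 51]
Sorted: [9, 24, 36, 51, 80, 80, 86]

14


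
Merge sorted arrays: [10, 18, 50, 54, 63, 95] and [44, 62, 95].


Take 10 from A
Take 18 from A
Take 44 from B
Take 50 from A
Take 54 from A
Take 62 from B
Take 63 from A
Take 95 from A

Merged: [10, 18, 44, 50, 54, 62, 63, 95, 95]


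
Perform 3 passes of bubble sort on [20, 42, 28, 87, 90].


Initial: [20, 42, 28, 87, 90]
Pass 1: [20, 28, 42, 87, 90] (1 swaps)
Pass 2: [20, 28, 42, 87, 90] (0 swaps)
Pass 3: [20, 28, 42, 87, 90] (0 swaps)

After 3 passes: [20, 28, 42, 87, 90]


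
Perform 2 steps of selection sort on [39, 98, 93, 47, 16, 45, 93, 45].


Initial: [39, 98, 93, 47, 16, 45, 93, 45]
Step 1: min=16 at 4
  Swap: [16, 98, 93, 47, 39, 45, 93, 45]
Step 2: min=39 at 4
  Swap: [16, 39, 93, 47, 98, 45, 93, 45]

After 2 steps: [16, 39, 93, 47, 98, 45, 93, 45]


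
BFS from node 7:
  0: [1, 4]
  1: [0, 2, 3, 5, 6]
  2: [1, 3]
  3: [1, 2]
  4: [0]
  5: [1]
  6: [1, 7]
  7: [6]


Visit 7, enqueue [6]
Visit 6, enqueue [1]
Visit 1, enqueue [0, 2, 3, 5]
Visit 0, enqueue [4]
Visit 2, enqueue []
Visit 3, enqueue []
Visit 5, enqueue []
Visit 4, enqueue []

BFS order: [7, 6, 1, 0, 2, 3, 5, 4]


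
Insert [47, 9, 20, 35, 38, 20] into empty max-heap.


Insert 47: [47]
Insert 9: [47, 9]
Insert 20: [47, 9, 20]
Insert 35: [47, 35, 20, 9]
Insert 38: [47, 38, 20, 9, 35]
Insert 20: [47, 38, 20, 9, 35, 20]

Final heap: [47, 38, 20, 9, 35, 20]


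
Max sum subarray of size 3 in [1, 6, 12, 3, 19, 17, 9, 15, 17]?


[0:3]: 19
[1:4]: 21
[2:5]: 34
[3:6]: 39
[4:7]: 45
[5:8]: 41
[6:9]: 41

Max: 45 at [4:7]


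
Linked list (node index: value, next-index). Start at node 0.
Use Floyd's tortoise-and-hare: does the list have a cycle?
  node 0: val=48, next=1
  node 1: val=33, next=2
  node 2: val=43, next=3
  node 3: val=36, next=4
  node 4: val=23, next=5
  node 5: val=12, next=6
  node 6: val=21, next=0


Floyd's tortoise (slow, +1) and hare (fast, +2):
  init: slow=0, fast=0
  step 1: slow=1, fast=2
  step 2: slow=2, fast=4
  step 3: slow=3, fast=6
  step 4: slow=4, fast=1
  step 5: slow=5, fast=3
  step 6: slow=6, fast=5
  step 7: slow=0, fast=0
  slow == fast at node 0: cycle detected

Cycle: yes


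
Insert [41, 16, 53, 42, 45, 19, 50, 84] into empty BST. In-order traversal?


Insert 41: root
Insert 16: L from 41
Insert 53: R from 41
Insert 42: R from 41 -> L from 53
Insert 45: R from 41 -> L from 53 -> R from 42
Insert 19: L from 41 -> R from 16
Insert 50: R from 41 -> L from 53 -> R from 42 -> R from 45
Insert 84: R from 41 -> R from 53

In-order: [16, 19, 41, 42, 45, 50, 53, 84]


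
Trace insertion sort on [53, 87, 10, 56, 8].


Initial: [53, 87, 10, 56, 8]
Insert 87: [53, 87, 10, 56, 8]
Insert 10: [10, 53, 87, 56, 8]
Insert 56: [10, 53, 56, 87, 8]
Insert 8: [8, 10, 53, 56, 87]

Sorted: [8, 10, 53, 56, 87]


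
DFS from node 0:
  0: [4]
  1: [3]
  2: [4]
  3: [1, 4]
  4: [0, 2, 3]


Visit 0, push [4]
Visit 4, push [3, 2]
Visit 2, push []
Visit 3, push [1]
Visit 1, push []

DFS order: [0, 4, 2, 3, 1]


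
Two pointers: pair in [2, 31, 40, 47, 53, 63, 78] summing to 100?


lo=0(2)+hi=6(78)=80
lo=1(31)+hi=6(78)=109
lo=1(31)+hi=5(63)=94
lo=2(40)+hi=5(63)=103
lo=2(40)+hi=4(53)=93
lo=3(47)+hi=4(53)=100

Yes: 47+53=100


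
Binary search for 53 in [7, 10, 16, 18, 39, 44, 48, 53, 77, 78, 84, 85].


Step 1: lo=0, hi=11, mid=5, val=44
Step 2: lo=6, hi=11, mid=8, val=77
Step 3: lo=6, hi=7, mid=6, val=48
Step 4: lo=7, hi=7, mid=7, val=53

Found at index 7


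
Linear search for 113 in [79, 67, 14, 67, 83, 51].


i=0: 79!=113
i=1: 67!=113
i=2: 14!=113
i=3: 67!=113
i=4: 83!=113
i=5: 51!=113

Not found, 6 comps
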